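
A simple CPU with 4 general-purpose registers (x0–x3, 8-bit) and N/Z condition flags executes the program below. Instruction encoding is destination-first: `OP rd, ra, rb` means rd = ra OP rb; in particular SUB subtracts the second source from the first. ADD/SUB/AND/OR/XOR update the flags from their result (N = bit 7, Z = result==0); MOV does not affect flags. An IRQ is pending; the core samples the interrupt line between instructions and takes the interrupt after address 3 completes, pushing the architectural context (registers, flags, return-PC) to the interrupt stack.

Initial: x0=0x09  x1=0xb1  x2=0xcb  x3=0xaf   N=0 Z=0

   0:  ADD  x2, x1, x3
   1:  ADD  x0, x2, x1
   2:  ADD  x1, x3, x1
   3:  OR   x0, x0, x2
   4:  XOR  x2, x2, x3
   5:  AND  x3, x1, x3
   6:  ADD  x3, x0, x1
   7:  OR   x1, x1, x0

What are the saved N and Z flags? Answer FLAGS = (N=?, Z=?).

after  0: x0=0x09 x1=0xb1 x2=0x60 x3=0xaf  N=0 Z=0
after  1: x0=0x11 x1=0xb1 x2=0x60 x3=0xaf  N=0 Z=0
after  2: x0=0x11 x1=0x60 x2=0x60 x3=0xaf  N=0 Z=0
after  3: x0=0x71 x1=0x60 x2=0x60 x3=0xaf  N=0 Z=0
-- IRQ taken; context saved, return-PC = 4 --

FLAGS = (N=0, Z=0)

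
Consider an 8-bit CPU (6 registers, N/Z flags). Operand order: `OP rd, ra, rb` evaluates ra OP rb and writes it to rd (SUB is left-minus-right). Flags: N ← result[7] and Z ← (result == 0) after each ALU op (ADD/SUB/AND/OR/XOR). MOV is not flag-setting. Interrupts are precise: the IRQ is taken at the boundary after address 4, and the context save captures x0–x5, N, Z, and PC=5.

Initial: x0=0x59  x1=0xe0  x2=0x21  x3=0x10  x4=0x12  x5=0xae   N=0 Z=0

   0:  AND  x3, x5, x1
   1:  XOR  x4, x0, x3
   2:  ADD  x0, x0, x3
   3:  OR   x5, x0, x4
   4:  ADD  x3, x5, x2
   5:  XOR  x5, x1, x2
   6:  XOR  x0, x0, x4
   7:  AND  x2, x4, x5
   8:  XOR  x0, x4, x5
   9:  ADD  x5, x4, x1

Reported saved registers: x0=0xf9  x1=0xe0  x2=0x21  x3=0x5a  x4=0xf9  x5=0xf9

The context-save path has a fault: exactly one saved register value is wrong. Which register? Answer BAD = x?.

after  0: x0=0x59 x1=0xe0 x2=0x21 x3=0xa0 x4=0x12 x5=0xae  N=1 Z=0
after  1: x0=0x59 x1=0xe0 x2=0x21 x3=0xa0 x4=0xf9 x5=0xae  N=1 Z=0
after  2: x0=0xf9 x1=0xe0 x2=0x21 x3=0xa0 x4=0xf9 x5=0xae  N=1 Z=0
after  3: x0=0xf9 x1=0xe0 x2=0x21 x3=0xa0 x4=0xf9 x5=0xf9  N=1 Z=0
after  4: x0=0xf9 x1=0xe0 x2=0x21 x3=0x1a x4=0xf9 x5=0xf9  N=0 Z=0
-- IRQ taken; context saved, return-PC = 5 --
mismatch: x3: reported 0x5a vs actual 0x1a

BAD = x3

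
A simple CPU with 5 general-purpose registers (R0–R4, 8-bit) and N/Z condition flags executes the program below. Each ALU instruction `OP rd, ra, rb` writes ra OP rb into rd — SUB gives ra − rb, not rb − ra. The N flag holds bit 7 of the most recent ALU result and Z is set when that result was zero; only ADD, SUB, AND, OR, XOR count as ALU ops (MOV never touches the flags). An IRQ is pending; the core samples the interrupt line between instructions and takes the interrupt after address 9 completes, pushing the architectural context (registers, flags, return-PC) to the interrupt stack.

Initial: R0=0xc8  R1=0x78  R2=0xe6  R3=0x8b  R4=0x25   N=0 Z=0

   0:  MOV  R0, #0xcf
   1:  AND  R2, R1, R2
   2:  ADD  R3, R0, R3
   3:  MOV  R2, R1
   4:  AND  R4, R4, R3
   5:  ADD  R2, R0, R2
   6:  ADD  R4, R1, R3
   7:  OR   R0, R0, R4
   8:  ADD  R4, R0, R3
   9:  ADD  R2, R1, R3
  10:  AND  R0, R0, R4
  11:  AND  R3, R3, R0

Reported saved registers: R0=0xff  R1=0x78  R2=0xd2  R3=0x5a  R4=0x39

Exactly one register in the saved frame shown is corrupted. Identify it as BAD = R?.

BAD = R0

after  0: R0=0xcf R1=0x78 R2=0xe6 R3=0x8b R4=0x25  N=0 Z=0
after  1: R0=0xcf R1=0x78 R2=0x60 R3=0x8b R4=0x25  N=0 Z=0
after  2: R0=0xcf R1=0x78 R2=0x60 R3=0x5a R4=0x25  N=0 Z=0
after  3: R0=0xcf R1=0x78 R2=0x78 R3=0x5a R4=0x25  N=0 Z=0
after  4: R0=0xcf R1=0x78 R2=0x78 R3=0x5a R4=0x00  N=0 Z=1
after  5: R0=0xcf R1=0x78 R2=0x47 R3=0x5a R4=0x00  N=0 Z=0
after  6: R0=0xcf R1=0x78 R2=0x47 R3=0x5a R4=0xd2  N=1 Z=0
after  7: R0=0xdf R1=0x78 R2=0x47 R3=0x5a R4=0xd2  N=1 Z=0
after  8: R0=0xdf R1=0x78 R2=0x47 R3=0x5a R4=0x39  N=0 Z=0
after  9: R0=0xdf R1=0x78 R2=0xd2 R3=0x5a R4=0x39  N=1 Z=0
-- IRQ taken; context saved, return-PC = 10 --
mismatch: R0: reported 0xff vs actual 0xdf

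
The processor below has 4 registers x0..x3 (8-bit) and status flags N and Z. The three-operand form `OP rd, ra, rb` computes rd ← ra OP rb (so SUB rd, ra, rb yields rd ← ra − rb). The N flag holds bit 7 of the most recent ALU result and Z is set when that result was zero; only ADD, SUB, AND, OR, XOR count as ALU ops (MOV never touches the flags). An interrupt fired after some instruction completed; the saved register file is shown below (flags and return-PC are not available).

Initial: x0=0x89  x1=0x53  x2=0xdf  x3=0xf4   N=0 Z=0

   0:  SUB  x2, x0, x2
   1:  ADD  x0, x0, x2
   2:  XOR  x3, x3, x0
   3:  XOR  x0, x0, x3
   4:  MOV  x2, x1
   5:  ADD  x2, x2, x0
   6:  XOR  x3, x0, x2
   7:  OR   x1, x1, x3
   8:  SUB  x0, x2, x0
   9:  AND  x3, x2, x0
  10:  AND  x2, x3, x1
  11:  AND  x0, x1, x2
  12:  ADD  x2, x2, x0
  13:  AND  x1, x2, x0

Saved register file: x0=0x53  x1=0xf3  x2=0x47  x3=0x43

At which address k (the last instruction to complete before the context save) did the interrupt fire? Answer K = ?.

K = 9

after  0: x0=0x89 x1=0x53 x2=0xaa x3=0xf4  N=1 Z=0
after  1: x0=0x33 x1=0x53 x2=0xaa x3=0xf4  N=0 Z=0
after  2: x0=0x33 x1=0x53 x2=0xaa x3=0xc7  N=1 Z=0
after  3: x0=0xf4 x1=0x53 x2=0xaa x3=0xc7  N=1 Z=0
after  4: x0=0xf4 x1=0x53 x2=0x53 x3=0xc7  N=1 Z=0
after  5: x0=0xf4 x1=0x53 x2=0x47 x3=0xc7  N=0 Z=0
after  6: x0=0xf4 x1=0x53 x2=0x47 x3=0xb3  N=1 Z=0
after  7: x0=0xf4 x1=0xf3 x2=0x47 x3=0xb3  N=1 Z=0
after  8: x0=0x53 x1=0xf3 x2=0x47 x3=0xb3  N=0 Z=0
after  9: x0=0x53 x1=0xf3 x2=0x47 x3=0x43  N=0 Z=0
-- IRQ taken; context saved, return-PC = 10 --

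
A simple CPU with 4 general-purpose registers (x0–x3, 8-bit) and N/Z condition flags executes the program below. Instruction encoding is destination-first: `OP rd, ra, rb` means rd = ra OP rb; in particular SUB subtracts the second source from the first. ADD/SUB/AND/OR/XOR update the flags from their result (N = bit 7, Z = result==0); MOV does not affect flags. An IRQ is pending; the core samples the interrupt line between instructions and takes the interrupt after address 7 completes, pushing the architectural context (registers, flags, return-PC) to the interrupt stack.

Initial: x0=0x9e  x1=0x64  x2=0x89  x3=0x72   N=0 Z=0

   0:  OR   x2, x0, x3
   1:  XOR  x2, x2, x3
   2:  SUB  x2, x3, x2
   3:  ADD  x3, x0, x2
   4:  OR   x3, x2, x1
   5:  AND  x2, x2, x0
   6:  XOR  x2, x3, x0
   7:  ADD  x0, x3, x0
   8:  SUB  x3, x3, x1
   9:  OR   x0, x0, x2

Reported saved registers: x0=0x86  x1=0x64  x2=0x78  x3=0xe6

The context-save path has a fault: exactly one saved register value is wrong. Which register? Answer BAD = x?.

BAD = x0

after  0: x0=0x9e x1=0x64 x2=0xfe x3=0x72  N=1 Z=0
after  1: x0=0x9e x1=0x64 x2=0x8c x3=0x72  N=1 Z=0
after  2: x0=0x9e x1=0x64 x2=0xe6 x3=0x72  N=1 Z=0
after  3: x0=0x9e x1=0x64 x2=0xe6 x3=0x84  N=1 Z=0
after  4: x0=0x9e x1=0x64 x2=0xe6 x3=0xe6  N=1 Z=0
after  5: x0=0x9e x1=0x64 x2=0x86 x3=0xe6  N=1 Z=0
after  6: x0=0x9e x1=0x64 x2=0x78 x3=0xe6  N=0 Z=0
after  7: x0=0x84 x1=0x64 x2=0x78 x3=0xe6  N=1 Z=0
-- IRQ taken; context saved, return-PC = 8 --
mismatch: x0: reported 0x86 vs actual 0x84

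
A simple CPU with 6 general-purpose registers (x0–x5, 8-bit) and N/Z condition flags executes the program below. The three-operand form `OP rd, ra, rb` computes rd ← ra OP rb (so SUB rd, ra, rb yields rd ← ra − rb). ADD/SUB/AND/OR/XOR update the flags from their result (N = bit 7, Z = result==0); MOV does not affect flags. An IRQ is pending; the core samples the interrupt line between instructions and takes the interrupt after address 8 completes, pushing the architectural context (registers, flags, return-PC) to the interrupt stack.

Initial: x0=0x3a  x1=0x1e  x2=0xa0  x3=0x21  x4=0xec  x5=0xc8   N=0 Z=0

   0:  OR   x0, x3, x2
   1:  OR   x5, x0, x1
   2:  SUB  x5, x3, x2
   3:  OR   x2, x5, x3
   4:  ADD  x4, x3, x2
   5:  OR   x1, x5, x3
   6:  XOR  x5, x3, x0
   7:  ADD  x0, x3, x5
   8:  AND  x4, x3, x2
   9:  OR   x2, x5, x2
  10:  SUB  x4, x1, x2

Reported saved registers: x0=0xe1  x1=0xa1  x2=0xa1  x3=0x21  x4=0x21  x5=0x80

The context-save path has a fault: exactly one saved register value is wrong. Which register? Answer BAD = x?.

after  0: x0=0xa1 x1=0x1e x2=0xa0 x3=0x21 x4=0xec x5=0xc8  N=1 Z=0
after  1: x0=0xa1 x1=0x1e x2=0xa0 x3=0x21 x4=0xec x5=0xbf  N=1 Z=0
after  2: x0=0xa1 x1=0x1e x2=0xa0 x3=0x21 x4=0xec x5=0x81  N=1 Z=0
after  3: x0=0xa1 x1=0x1e x2=0xa1 x3=0x21 x4=0xec x5=0x81  N=1 Z=0
after  4: x0=0xa1 x1=0x1e x2=0xa1 x3=0x21 x4=0xc2 x5=0x81  N=1 Z=0
after  5: x0=0xa1 x1=0xa1 x2=0xa1 x3=0x21 x4=0xc2 x5=0x81  N=1 Z=0
after  6: x0=0xa1 x1=0xa1 x2=0xa1 x3=0x21 x4=0xc2 x5=0x80  N=1 Z=0
after  7: x0=0xa1 x1=0xa1 x2=0xa1 x3=0x21 x4=0xc2 x5=0x80  N=1 Z=0
after  8: x0=0xa1 x1=0xa1 x2=0xa1 x3=0x21 x4=0x21 x5=0x80  N=0 Z=0
-- IRQ taken; context saved, return-PC = 9 --
mismatch: x0: reported 0xe1 vs actual 0xa1

BAD = x0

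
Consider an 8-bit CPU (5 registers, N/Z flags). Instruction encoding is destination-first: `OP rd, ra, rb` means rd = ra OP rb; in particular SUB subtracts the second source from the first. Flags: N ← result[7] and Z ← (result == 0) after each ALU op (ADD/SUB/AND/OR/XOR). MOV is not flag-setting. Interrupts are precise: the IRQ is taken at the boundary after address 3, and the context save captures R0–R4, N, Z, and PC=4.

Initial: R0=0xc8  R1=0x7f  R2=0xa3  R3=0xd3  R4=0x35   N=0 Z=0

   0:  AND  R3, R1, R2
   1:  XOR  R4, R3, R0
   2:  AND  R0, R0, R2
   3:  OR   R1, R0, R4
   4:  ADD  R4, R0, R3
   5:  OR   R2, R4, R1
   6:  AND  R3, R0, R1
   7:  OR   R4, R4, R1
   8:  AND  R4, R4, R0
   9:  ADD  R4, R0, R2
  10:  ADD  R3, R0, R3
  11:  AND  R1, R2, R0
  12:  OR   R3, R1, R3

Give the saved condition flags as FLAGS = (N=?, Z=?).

FLAGS = (N=1, Z=0)

after  0: R0=0xc8 R1=0x7f R2=0xa3 R3=0x23 R4=0x35  N=0 Z=0
after  1: R0=0xc8 R1=0x7f R2=0xa3 R3=0x23 R4=0xeb  N=1 Z=0
after  2: R0=0x80 R1=0x7f R2=0xa3 R3=0x23 R4=0xeb  N=1 Z=0
after  3: R0=0x80 R1=0xeb R2=0xa3 R3=0x23 R4=0xeb  N=1 Z=0
-- IRQ taken; context saved, return-PC = 4 --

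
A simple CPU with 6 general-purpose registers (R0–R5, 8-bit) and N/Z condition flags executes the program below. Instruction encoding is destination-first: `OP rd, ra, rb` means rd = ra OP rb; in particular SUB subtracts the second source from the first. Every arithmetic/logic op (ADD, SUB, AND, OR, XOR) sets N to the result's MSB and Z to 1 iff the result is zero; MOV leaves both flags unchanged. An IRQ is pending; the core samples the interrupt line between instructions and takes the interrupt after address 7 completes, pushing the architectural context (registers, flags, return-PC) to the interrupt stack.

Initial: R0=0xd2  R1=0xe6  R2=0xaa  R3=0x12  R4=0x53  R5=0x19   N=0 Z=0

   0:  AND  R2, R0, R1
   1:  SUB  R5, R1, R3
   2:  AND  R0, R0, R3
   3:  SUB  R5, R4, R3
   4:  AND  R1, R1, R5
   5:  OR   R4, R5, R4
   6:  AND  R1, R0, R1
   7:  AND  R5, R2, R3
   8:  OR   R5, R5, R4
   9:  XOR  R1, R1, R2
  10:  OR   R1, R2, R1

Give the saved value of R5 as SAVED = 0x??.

after  0: R0=0xd2 R1=0xe6 R2=0xc2 R3=0x12 R4=0x53 R5=0x19  N=1 Z=0
after  1: R0=0xd2 R1=0xe6 R2=0xc2 R3=0x12 R4=0x53 R5=0xd4  N=1 Z=0
after  2: R0=0x12 R1=0xe6 R2=0xc2 R3=0x12 R4=0x53 R5=0xd4  N=0 Z=0
after  3: R0=0x12 R1=0xe6 R2=0xc2 R3=0x12 R4=0x53 R5=0x41  N=0 Z=0
after  4: R0=0x12 R1=0x40 R2=0xc2 R3=0x12 R4=0x53 R5=0x41  N=0 Z=0
after  5: R0=0x12 R1=0x40 R2=0xc2 R3=0x12 R4=0x53 R5=0x41  N=0 Z=0
after  6: R0=0x12 R1=0x00 R2=0xc2 R3=0x12 R4=0x53 R5=0x41  N=0 Z=1
after  7: R0=0x12 R1=0x00 R2=0xc2 R3=0x12 R4=0x53 R5=0x02  N=0 Z=0
-- IRQ taken; context saved, return-PC = 8 --

SAVED = 0x02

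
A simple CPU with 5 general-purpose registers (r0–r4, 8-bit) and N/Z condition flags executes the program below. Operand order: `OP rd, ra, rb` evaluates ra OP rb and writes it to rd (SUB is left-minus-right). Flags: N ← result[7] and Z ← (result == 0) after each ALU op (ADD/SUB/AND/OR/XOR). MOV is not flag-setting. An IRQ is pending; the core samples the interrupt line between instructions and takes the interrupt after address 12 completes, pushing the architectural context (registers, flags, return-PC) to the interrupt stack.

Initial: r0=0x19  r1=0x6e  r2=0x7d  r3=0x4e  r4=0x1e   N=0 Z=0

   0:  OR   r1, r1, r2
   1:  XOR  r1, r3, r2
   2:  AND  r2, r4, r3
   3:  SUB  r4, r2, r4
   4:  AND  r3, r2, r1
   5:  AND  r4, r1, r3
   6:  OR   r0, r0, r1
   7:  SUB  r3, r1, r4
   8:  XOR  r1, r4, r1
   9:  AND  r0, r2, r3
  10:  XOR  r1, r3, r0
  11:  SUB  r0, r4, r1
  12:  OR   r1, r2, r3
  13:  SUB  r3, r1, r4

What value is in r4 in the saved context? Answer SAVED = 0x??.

SAVED = 0x02

after  0: r0=0x19 r1=0x7f r2=0x7d r3=0x4e r4=0x1e  N=0 Z=0
after  1: r0=0x19 r1=0x33 r2=0x7d r3=0x4e r4=0x1e  N=0 Z=0
after  2: r0=0x19 r1=0x33 r2=0x0e r3=0x4e r4=0x1e  N=0 Z=0
after  3: r0=0x19 r1=0x33 r2=0x0e r3=0x4e r4=0xf0  N=1 Z=0
after  4: r0=0x19 r1=0x33 r2=0x0e r3=0x02 r4=0xf0  N=0 Z=0
after  5: r0=0x19 r1=0x33 r2=0x0e r3=0x02 r4=0x02  N=0 Z=0
after  6: r0=0x3b r1=0x33 r2=0x0e r3=0x02 r4=0x02  N=0 Z=0
after  7: r0=0x3b r1=0x33 r2=0x0e r3=0x31 r4=0x02  N=0 Z=0
after  8: r0=0x3b r1=0x31 r2=0x0e r3=0x31 r4=0x02  N=0 Z=0
after  9: r0=0x00 r1=0x31 r2=0x0e r3=0x31 r4=0x02  N=0 Z=1
after 10: r0=0x00 r1=0x31 r2=0x0e r3=0x31 r4=0x02  N=0 Z=0
after 11: r0=0xd1 r1=0x31 r2=0x0e r3=0x31 r4=0x02  N=1 Z=0
after 12: r0=0xd1 r1=0x3f r2=0x0e r3=0x31 r4=0x02  N=0 Z=0
-- IRQ taken; context saved, return-PC = 13 --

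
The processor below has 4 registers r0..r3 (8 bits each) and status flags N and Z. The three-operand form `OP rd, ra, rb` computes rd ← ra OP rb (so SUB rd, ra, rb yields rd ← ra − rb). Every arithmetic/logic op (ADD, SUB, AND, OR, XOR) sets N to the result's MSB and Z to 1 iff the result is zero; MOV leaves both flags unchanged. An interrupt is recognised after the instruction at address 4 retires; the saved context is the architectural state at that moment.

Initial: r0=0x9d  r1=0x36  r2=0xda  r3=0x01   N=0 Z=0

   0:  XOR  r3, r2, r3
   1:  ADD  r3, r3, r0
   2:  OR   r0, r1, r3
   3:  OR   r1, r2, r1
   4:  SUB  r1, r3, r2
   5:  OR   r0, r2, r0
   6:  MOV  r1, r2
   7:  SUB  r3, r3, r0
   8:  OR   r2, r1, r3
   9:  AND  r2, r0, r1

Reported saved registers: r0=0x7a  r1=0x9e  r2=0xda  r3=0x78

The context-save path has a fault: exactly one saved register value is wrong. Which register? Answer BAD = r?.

after  0: r0=0x9d r1=0x36 r2=0xda r3=0xdb  N=1 Z=0
after  1: r0=0x9d r1=0x36 r2=0xda r3=0x78  N=0 Z=0
after  2: r0=0x7e r1=0x36 r2=0xda r3=0x78  N=0 Z=0
after  3: r0=0x7e r1=0xfe r2=0xda r3=0x78  N=1 Z=0
after  4: r0=0x7e r1=0x9e r2=0xda r3=0x78  N=1 Z=0
-- IRQ taken; context saved, return-PC = 5 --
mismatch: r0: reported 0x7a vs actual 0x7e

BAD = r0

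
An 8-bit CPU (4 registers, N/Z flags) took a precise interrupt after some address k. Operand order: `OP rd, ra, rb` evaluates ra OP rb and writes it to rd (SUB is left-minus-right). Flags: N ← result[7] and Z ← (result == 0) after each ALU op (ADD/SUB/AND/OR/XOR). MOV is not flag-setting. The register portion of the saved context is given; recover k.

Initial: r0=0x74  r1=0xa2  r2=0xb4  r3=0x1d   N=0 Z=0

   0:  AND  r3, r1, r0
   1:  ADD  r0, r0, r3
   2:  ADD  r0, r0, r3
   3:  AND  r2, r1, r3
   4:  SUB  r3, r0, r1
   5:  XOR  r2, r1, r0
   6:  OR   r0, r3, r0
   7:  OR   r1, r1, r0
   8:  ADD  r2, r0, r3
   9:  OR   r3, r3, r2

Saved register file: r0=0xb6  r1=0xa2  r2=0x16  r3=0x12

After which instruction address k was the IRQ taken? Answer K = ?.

after  0: r0=0x74 r1=0xa2 r2=0xb4 r3=0x20  N=0 Z=0
after  1: r0=0x94 r1=0xa2 r2=0xb4 r3=0x20  N=1 Z=0
after  2: r0=0xb4 r1=0xa2 r2=0xb4 r3=0x20  N=1 Z=0
after  3: r0=0xb4 r1=0xa2 r2=0x20 r3=0x20  N=0 Z=0
after  4: r0=0xb4 r1=0xa2 r2=0x20 r3=0x12  N=0 Z=0
after  5: r0=0xb4 r1=0xa2 r2=0x16 r3=0x12  N=0 Z=0
after  6: r0=0xb6 r1=0xa2 r2=0x16 r3=0x12  N=1 Z=0
-- IRQ taken; context saved, return-PC = 7 --

K = 6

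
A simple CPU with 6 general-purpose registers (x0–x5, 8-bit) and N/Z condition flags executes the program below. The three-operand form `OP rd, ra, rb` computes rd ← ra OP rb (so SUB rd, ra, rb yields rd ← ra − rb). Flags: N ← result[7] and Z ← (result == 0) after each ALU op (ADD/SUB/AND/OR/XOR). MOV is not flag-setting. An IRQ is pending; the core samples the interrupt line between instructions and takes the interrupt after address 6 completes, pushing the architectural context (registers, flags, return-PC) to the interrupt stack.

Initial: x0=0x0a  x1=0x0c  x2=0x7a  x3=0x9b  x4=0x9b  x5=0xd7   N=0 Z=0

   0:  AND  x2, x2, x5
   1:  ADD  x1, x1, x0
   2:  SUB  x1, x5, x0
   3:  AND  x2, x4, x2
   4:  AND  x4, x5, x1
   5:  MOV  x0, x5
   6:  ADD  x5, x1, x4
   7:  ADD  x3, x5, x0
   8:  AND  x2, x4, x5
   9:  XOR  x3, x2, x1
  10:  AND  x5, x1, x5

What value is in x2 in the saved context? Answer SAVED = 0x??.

SAVED = 0x12

after  0: x0=0x0a x1=0x0c x2=0x52 x3=0x9b x4=0x9b x5=0xd7  N=0 Z=0
after  1: x0=0x0a x1=0x16 x2=0x52 x3=0x9b x4=0x9b x5=0xd7  N=0 Z=0
after  2: x0=0x0a x1=0xcd x2=0x52 x3=0x9b x4=0x9b x5=0xd7  N=1 Z=0
after  3: x0=0x0a x1=0xcd x2=0x12 x3=0x9b x4=0x9b x5=0xd7  N=0 Z=0
after  4: x0=0x0a x1=0xcd x2=0x12 x3=0x9b x4=0xc5 x5=0xd7  N=1 Z=0
after  5: x0=0xd7 x1=0xcd x2=0x12 x3=0x9b x4=0xc5 x5=0xd7  N=1 Z=0
after  6: x0=0xd7 x1=0xcd x2=0x12 x3=0x9b x4=0xc5 x5=0x92  N=1 Z=0
-- IRQ taken; context saved, return-PC = 7 --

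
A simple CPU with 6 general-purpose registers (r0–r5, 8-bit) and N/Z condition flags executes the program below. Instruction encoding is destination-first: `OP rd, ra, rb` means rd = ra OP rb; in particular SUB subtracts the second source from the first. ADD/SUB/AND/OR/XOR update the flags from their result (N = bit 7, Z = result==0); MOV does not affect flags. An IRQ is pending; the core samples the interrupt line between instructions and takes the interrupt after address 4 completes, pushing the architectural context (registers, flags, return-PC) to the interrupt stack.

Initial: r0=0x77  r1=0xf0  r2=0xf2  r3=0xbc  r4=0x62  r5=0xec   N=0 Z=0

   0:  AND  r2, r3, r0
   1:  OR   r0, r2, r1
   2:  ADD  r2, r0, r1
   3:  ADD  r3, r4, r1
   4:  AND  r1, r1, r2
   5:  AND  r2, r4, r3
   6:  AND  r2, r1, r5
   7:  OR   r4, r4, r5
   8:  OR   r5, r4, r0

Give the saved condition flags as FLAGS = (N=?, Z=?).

after  0: r0=0x77 r1=0xf0 r2=0x34 r3=0xbc r4=0x62 r5=0xec  N=0 Z=0
after  1: r0=0xf4 r1=0xf0 r2=0x34 r3=0xbc r4=0x62 r5=0xec  N=1 Z=0
after  2: r0=0xf4 r1=0xf0 r2=0xe4 r3=0xbc r4=0x62 r5=0xec  N=1 Z=0
after  3: r0=0xf4 r1=0xf0 r2=0xe4 r3=0x52 r4=0x62 r5=0xec  N=0 Z=0
after  4: r0=0xf4 r1=0xe0 r2=0xe4 r3=0x52 r4=0x62 r5=0xec  N=1 Z=0
-- IRQ taken; context saved, return-PC = 5 --

FLAGS = (N=1, Z=0)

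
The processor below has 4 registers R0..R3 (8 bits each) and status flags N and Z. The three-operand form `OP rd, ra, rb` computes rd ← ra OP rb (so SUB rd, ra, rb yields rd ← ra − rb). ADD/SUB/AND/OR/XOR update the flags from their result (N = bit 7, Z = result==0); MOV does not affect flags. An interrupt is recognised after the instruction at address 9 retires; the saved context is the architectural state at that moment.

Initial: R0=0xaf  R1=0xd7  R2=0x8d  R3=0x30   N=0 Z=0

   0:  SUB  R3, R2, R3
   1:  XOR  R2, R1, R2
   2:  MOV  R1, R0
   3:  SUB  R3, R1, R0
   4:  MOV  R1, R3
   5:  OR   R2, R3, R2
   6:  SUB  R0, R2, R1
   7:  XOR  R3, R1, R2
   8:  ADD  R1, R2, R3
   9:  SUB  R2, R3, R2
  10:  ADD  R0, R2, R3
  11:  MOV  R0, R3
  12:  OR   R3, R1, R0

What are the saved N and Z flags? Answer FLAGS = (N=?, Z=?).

FLAGS = (N=0, Z=1)

after  0: R0=0xaf R1=0xd7 R2=0x8d R3=0x5d  N=0 Z=0
after  1: R0=0xaf R1=0xd7 R2=0x5a R3=0x5d  N=0 Z=0
after  2: R0=0xaf R1=0xaf R2=0x5a R3=0x5d  N=0 Z=0
after  3: R0=0xaf R1=0xaf R2=0x5a R3=0x00  N=0 Z=1
after  4: R0=0xaf R1=0x00 R2=0x5a R3=0x00  N=0 Z=1
after  5: R0=0xaf R1=0x00 R2=0x5a R3=0x00  N=0 Z=0
after  6: R0=0x5a R1=0x00 R2=0x5a R3=0x00  N=0 Z=0
after  7: R0=0x5a R1=0x00 R2=0x5a R3=0x5a  N=0 Z=0
after  8: R0=0x5a R1=0xb4 R2=0x5a R3=0x5a  N=1 Z=0
after  9: R0=0x5a R1=0xb4 R2=0x00 R3=0x5a  N=0 Z=1
-- IRQ taken; context saved, return-PC = 10 --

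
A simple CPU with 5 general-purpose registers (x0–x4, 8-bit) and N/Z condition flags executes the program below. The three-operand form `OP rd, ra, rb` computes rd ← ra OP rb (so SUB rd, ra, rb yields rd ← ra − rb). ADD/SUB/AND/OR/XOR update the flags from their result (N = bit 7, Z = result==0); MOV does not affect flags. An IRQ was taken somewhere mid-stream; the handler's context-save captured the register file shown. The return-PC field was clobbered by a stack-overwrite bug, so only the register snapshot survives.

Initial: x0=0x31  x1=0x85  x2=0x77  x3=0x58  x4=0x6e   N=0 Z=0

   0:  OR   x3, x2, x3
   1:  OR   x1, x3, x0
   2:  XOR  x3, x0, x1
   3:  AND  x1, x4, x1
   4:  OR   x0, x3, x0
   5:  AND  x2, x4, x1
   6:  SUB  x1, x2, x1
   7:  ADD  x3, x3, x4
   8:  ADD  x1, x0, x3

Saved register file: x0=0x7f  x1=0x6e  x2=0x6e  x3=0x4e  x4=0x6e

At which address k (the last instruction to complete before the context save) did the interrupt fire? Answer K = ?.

after  0: x0=0x31 x1=0x85 x2=0x77 x3=0x7f x4=0x6e  N=0 Z=0
after  1: x0=0x31 x1=0x7f x2=0x77 x3=0x7f x4=0x6e  N=0 Z=0
after  2: x0=0x31 x1=0x7f x2=0x77 x3=0x4e x4=0x6e  N=0 Z=0
after  3: x0=0x31 x1=0x6e x2=0x77 x3=0x4e x4=0x6e  N=0 Z=0
after  4: x0=0x7f x1=0x6e x2=0x77 x3=0x4e x4=0x6e  N=0 Z=0
after  5: x0=0x7f x1=0x6e x2=0x6e x3=0x4e x4=0x6e  N=0 Z=0
-- IRQ taken; context saved, return-PC = 6 --

K = 5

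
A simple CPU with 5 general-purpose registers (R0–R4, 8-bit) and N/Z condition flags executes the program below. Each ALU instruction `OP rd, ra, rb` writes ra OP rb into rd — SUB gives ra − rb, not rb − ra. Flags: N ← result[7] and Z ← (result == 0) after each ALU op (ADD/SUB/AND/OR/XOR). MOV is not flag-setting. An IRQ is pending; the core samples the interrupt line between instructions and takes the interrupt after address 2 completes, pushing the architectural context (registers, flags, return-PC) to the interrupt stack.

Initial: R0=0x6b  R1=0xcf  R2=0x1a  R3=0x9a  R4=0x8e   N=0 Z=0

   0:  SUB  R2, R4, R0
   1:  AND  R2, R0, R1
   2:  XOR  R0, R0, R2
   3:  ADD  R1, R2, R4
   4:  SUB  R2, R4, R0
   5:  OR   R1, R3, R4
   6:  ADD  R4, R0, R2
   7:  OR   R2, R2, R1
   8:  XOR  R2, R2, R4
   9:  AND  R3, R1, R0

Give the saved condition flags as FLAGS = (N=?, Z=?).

FLAGS = (N=0, Z=0)

after  0: R0=0x6b R1=0xcf R2=0x23 R3=0x9a R4=0x8e  N=0 Z=0
after  1: R0=0x6b R1=0xcf R2=0x4b R3=0x9a R4=0x8e  N=0 Z=0
after  2: R0=0x20 R1=0xcf R2=0x4b R3=0x9a R4=0x8e  N=0 Z=0
-- IRQ taken; context saved, return-PC = 3 --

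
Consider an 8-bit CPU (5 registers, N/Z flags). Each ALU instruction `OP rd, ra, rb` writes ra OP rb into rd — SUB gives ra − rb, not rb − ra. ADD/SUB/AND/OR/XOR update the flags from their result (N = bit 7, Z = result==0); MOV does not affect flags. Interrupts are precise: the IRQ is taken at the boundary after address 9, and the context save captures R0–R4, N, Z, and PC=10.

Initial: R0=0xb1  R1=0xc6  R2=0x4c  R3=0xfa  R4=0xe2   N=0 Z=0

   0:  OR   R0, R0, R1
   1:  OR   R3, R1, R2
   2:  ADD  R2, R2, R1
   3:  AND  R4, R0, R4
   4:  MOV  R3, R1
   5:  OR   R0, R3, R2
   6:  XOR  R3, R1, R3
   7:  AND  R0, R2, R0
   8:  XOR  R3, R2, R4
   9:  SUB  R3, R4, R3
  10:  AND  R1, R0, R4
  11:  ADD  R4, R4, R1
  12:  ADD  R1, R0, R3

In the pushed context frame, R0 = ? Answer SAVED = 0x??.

SAVED = 0x12

after  0: R0=0xf7 R1=0xc6 R2=0x4c R3=0xfa R4=0xe2  N=1 Z=0
after  1: R0=0xf7 R1=0xc6 R2=0x4c R3=0xce R4=0xe2  N=1 Z=0
after  2: R0=0xf7 R1=0xc6 R2=0x12 R3=0xce R4=0xe2  N=0 Z=0
after  3: R0=0xf7 R1=0xc6 R2=0x12 R3=0xce R4=0xe2  N=1 Z=0
after  4: R0=0xf7 R1=0xc6 R2=0x12 R3=0xc6 R4=0xe2  N=1 Z=0
after  5: R0=0xd6 R1=0xc6 R2=0x12 R3=0xc6 R4=0xe2  N=1 Z=0
after  6: R0=0xd6 R1=0xc6 R2=0x12 R3=0x00 R4=0xe2  N=0 Z=1
after  7: R0=0x12 R1=0xc6 R2=0x12 R3=0x00 R4=0xe2  N=0 Z=0
after  8: R0=0x12 R1=0xc6 R2=0x12 R3=0xf0 R4=0xe2  N=1 Z=0
after  9: R0=0x12 R1=0xc6 R2=0x12 R3=0xf2 R4=0xe2  N=1 Z=0
-- IRQ taken; context saved, return-PC = 10 --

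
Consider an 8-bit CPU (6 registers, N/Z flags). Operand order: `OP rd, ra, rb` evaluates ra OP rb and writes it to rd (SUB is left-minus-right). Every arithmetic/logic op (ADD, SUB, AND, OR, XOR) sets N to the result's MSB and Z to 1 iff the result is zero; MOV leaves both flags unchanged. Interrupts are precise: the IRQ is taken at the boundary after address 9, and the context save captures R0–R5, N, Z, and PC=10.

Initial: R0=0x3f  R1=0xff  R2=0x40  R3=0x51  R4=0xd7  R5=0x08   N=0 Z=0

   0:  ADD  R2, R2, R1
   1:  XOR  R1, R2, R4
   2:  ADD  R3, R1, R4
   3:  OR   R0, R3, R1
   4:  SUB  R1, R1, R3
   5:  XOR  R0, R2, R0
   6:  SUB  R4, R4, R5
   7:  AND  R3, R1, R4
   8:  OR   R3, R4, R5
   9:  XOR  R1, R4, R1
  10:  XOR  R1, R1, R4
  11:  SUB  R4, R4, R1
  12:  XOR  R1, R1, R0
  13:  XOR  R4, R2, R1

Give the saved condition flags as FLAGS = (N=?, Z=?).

after  0: R0=0x3f R1=0xff R2=0x3f R3=0x51 R4=0xd7 R5=0x08  N=0 Z=0
after  1: R0=0x3f R1=0xe8 R2=0x3f R3=0x51 R4=0xd7 R5=0x08  N=1 Z=0
after  2: R0=0x3f R1=0xe8 R2=0x3f R3=0xbf R4=0xd7 R5=0x08  N=1 Z=0
after  3: R0=0xff R1=0xe8 R2=0x3f R3=0xbf R4=0xd7 R5=0x08  N=1 Z=0
after  4: R0=0xff R1=0x29 R2=0x3f R3=0xbf R4=0xd7 R5=0x08  N=0 Z=0
after  5: R0=0xc0 R1=0x29 R2=0x3f R3=0xbf R4=0xd7 R5=0x08  N=1 Z=0
after  6: R0=0xc0 R1=0x29 R2=0x3f R3=0xbf R4=0xcf R5=0x08  N=1 Z=0
after  7: R0=0xc0 R1=0x29 R2=0x3f R3=0x09 R4=0xcf R5=0x08  N=0 Z=0
after  8: R0=0xc0 R1=0x29 R2=0x3f R3=0xcf R4=0xcf R5=0x08  N=1 Z=0
after  9: R0=0xc0 R1=0xe6 R2=0x3f R3=0xcf R4=0xcf R5=0x08  N=1 Z=0
-- IRQ taken; context saved, return-PC = 10 --

FLAGS = (N=1, Z=0)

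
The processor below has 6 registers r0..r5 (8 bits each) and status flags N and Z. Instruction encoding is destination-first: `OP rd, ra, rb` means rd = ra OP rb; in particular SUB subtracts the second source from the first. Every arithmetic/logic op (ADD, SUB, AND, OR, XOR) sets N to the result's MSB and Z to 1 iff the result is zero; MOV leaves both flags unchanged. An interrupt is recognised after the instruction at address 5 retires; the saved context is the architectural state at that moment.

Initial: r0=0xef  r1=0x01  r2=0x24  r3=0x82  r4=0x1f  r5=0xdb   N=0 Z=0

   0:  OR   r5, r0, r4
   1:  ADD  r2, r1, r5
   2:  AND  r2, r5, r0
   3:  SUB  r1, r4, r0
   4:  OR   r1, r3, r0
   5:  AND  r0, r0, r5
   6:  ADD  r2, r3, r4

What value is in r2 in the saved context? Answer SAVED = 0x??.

after  0: r0=0xef r1=0x01 r2=0x24 r3=0x82 r4=0x1f r5=0xff  N=1 Z=0
after  1: r0=0xef r1=0x01 r2=0x00 r3=0x82 r4=0x1f r5=0xff  N=0 Z=1
after  2: r0=0xef r1=0x01 r2=0xef r3=0x82 r4=0x1f r5=0xff  N=1 Z=0
after  3: r0=0xef r1=0x30 r2=0xef r3=0x82 r4=0x1f r5=0xff  N=0 Z=0
after  4: r0=0xef r1=0xef r2=0xef r3=0x82 r4=0x1f r5=0xff  N=1 Z=0
after  5: r0=0xef r1=0xef r2=0xef r3=0x82 r4=0x1f r5=0xff  N=1 Z=0
-- IRQ taken; context saved, return-PC = 6 --

SAVED = 0xef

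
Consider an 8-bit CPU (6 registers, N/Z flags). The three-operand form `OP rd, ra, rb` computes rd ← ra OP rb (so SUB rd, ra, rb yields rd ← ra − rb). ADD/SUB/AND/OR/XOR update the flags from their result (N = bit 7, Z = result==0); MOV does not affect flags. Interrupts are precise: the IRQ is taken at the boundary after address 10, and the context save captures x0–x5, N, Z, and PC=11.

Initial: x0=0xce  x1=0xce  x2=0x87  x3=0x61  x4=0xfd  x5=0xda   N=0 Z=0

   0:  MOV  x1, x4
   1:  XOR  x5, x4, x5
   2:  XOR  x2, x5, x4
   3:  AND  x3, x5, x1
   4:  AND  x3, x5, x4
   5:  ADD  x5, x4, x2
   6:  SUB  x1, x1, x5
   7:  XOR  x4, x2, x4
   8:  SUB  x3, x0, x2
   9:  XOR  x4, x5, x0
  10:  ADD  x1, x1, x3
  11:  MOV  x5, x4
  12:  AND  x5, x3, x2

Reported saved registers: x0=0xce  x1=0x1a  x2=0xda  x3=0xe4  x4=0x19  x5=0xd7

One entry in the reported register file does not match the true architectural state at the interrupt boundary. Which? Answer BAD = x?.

after  0: x0=0xce x1=0xfd x2=0x87 x3=0x61 x4=0xfd x5=0xda  N=0 Z=0
after  1: x0=0xce x1=0xfd x2=0x87 x3=0x61 x4=0xfd x5=0x27  N=0 Z=0
after  2: x0=0xce x1=0xfd x2=0xda x3=0x61 x4=0xfd x5=0x27  N=1 Z=0
after  3: x0=0xce x1=0xfd x2=0xda x3=0x25 x4=0xfd x5=0x27  N=0 Z=0
after  4: x0=0xce x1=0xfd x2=0xda x3=0x25 x4=0xfd x5=0x27  N=0 Z=0
after  5: x0=0xce x1=0xfd x2=0xda x3=0x25 x4=0xfd x5=0xd7  N=1 Z=0
after  6: x0=0xce x1=0x26 x2=0xda x3=0x25 x4=0xfd x5=0xd7  N=0 Z=0
after  7: x0=0xce x1=0x26 x2=0xda x3=0x25 x4=0x27 x5=0xd7  N=0 Z=0
after  8: x0=0xce x1=0x26 x2=0xda x3=0xf4 x4=0x27 x5=0xd7  N=1 Z=0
after  9: x0=0xce x1=0x26 x2=0xda x3=0xf4 x4=0x19 x5=0xd7  N=0 Z=0
after 10: x0=0xce x1=0x1a x2=0xda x3=0xf4 x4=0x19 x5=0xd7  N=0 Z=0
-- IRQ taken; context saved, return-PC = 11 --
mismatch: x3: reported 0xe4 vs actual 0xf4

BAD = x3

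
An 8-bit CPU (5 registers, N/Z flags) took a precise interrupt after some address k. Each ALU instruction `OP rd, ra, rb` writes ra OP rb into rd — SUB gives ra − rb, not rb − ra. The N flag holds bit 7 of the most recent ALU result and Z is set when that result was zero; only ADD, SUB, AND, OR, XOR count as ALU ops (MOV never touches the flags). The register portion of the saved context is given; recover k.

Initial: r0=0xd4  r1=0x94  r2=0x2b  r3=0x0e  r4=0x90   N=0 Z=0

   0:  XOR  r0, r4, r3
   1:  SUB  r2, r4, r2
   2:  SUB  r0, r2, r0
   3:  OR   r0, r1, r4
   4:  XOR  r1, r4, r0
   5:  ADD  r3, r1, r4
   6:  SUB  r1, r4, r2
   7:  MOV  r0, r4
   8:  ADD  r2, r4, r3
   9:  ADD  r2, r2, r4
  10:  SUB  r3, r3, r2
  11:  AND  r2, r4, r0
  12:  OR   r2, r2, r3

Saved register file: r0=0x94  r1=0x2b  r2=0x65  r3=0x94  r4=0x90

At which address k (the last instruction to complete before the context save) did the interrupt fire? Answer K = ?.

K = 6

after  0: r0=0x9e r1=0x94 r2=0x2b r3=0x0e r4=0x90  N=1 Z=0
after  1: r0=0x9e r1=0x94 r2=0x65 r3=0x0e r4=0x90  N=0 Z=0
after  2: r0=0xc7 r1=0x94 r2=0x65 r3=0x0e r4=0x90  N=1 Z=0
after  3: r0=0x94 r1=0x94 r2=0x65 r3=0x0e r4=0x90  N=1 Z=0
after  4: r0=0x94 r1=0x04 r2=0x65 r3=0x0e r4=0x90  N=0 Z=0
after  5: r0=0x94 r1=0x04 r2=0x65 r3=0x94 r4=0x90  N=1 Z=0
after  6: r0=0x94 r1=0x2b r2=0x65 r3=0x94 r4=0x90  N=0 Z=0
-- IRQ taken; context saved, return-PC = 7 --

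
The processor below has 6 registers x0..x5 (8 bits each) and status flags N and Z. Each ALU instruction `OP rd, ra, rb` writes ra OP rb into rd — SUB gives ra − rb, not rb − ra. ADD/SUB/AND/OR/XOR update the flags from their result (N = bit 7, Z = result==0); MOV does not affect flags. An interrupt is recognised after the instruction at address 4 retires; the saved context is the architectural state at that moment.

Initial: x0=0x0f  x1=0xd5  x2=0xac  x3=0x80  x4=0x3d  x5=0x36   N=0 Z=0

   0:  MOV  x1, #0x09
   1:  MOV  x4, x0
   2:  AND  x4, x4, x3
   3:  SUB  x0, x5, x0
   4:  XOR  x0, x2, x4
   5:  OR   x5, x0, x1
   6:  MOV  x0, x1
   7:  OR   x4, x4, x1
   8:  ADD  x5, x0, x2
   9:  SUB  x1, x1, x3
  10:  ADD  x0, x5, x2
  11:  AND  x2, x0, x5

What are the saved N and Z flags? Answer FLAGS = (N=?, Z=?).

FLAGS = (N=1, Z=0)

after  0: x0=0x0f x1=0x09 x2=0xac x3=0x80 x4=0x3d x5=0x36  N=0 Z=0
after  1: x0=0x0f x1=0x09 x2=0xac x3=0x80 x4=0x0f x5=0x36  N=0 Z=0
after  2: x0=0x0f x1=0x09 x2=0xac x3=0x80 x4=0x00 x5=0x36  N=0 Z=1
after  3: x0=0x27 x1=0x09 x2=0xac x3=0x80 x4=0x00 x5=0x36  N=0 Z=0
after  4: x0=0xac x1=0x09 x2=0xac x3=0x80 x4=0x00 x5=0x36  N=1 Z=0
-- IRQ taken; context saved, return-PC = 5 --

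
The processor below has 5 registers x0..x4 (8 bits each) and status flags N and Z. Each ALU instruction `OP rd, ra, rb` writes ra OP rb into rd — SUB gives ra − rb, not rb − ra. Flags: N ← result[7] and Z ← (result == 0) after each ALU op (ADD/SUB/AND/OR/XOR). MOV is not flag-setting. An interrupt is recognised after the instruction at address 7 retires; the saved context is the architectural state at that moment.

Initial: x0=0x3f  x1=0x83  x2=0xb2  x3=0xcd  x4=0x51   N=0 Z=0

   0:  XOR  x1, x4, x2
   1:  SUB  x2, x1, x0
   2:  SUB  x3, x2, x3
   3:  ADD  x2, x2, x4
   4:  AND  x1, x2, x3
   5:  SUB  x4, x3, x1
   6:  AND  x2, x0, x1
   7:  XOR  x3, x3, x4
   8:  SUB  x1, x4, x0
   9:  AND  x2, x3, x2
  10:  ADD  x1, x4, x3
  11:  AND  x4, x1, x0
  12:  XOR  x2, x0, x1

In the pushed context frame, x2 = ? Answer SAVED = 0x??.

after  0: x0=0x3f x1=0xe3 x2=0xb2 x3=0xcd x4=0x51  N=1 Z=0
after  1: x0=0x3f x1=0xe3 x2=0xa4 x3=0xcd x4=0x51  N=1 Z=0
after  2: x0=0x3f x1=0xe3 x2=0xa4 x3=0xd7 x4=0x51  N=1 Z=0
after  3: x0=0x3f x1=0xe3 x2=0xf5 x3=0xd7 x4=0x51  N=1 Z=0
after  4: x0=0x3f x1=0xd5 x2=0xf5 x3=0xd7 x4=0x51  N=1 Z=0
after  5: x0=0x3f x1=0xd5 x2=0xf5 x3=0xd7 x4=0x02  N=0 Z=0
after  6: x0=0x3f x1=0xd5 x2=0x15 x3=0xd7 x4=0x02  N=0 Z=0
after  7: x0=0x3f x1=0xd5 x2=0x15 x3=0xd5 x4=0x02  N=1 Z=0
-- IRQ taken; context saved, return-PC = 8 --

SAVED = 0x15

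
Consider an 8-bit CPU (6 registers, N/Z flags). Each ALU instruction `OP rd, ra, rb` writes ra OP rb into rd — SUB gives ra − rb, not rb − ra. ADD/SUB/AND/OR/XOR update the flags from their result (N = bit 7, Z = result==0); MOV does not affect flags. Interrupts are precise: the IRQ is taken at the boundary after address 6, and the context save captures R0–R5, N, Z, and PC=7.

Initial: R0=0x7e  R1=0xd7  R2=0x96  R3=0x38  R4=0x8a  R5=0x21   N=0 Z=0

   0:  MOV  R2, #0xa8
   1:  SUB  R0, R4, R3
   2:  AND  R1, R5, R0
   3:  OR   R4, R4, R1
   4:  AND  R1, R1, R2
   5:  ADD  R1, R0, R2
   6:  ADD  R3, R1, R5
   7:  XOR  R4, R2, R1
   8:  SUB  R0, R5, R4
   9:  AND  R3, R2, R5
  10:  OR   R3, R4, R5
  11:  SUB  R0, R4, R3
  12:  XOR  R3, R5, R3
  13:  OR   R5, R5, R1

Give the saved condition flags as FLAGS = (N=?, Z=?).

after  0: R0=0x7e R1=0xd7 R2=0xa8 R3=0x38 R4=0x8a R5=0x21  N=0 Z=0
after  1: R0=0x52 R1=0xd7 R2=0xa8 R3=0x38 R4=0x8a R5=0x21  N=0 Z=0
after  2: R0=0x52 R1=0x00 R2=0xa8 R3=0x38 R4=0x8a R5=0x21  N=0 Z=1
after  3: R0=0x52 R1=0x00 R2=0xa8 R3=0x38 R4=0x8a R5=0x21  N=1 Z=0
after  4: R0=0x52 R1=0x00 R2=0xa8 R3=0x38 R4=0x8a R5=0x21  N=0 Z=1
after  5: R0=0x52 R1=0xfa R2=0xa8 R3=0x38 R4=0x8a R5=0x21  N=1 Z=0
after  6: R0=0x52 R1=0xfa R2=0xa8 R3=0x1b R4=0x8a R5=0x21  N=0 Z=0
-- IRQ taken; context saved, return-PC = 7 --

FLAGS = (N=0, Z=0)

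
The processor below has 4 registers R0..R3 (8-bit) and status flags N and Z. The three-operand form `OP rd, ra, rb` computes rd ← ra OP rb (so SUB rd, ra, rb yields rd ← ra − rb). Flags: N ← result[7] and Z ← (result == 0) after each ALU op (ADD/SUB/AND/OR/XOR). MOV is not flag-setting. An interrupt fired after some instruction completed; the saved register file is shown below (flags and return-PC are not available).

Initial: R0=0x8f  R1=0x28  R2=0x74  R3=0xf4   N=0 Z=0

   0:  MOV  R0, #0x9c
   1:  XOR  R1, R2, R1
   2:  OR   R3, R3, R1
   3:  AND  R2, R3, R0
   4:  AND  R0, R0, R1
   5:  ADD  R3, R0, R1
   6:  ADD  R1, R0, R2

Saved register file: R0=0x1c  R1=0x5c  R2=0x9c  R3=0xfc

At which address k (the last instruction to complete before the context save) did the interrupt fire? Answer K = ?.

after  0: R0=0x9c R1=0x28 R2=0x74 R3=0xf4  N=0 Z=0
after  1: R0=0x9c R1=0x5c R2=0x74 R3=0xf4  N=0 Z=0
after  2: R0=0x9c R1=0x5c R2=0x74 R3=0xfc  N=1 Z=0
after  3: R0=0x9c R1=0x5c R2=0x9c R3=0xfc  N=1 Z=0
after  4: R0=0x1c R1=0x5c R2=0x9c R3=0xfc  N=0 Z=0
-- IRQ taken; context saved, return-PC = 5 --

K = 4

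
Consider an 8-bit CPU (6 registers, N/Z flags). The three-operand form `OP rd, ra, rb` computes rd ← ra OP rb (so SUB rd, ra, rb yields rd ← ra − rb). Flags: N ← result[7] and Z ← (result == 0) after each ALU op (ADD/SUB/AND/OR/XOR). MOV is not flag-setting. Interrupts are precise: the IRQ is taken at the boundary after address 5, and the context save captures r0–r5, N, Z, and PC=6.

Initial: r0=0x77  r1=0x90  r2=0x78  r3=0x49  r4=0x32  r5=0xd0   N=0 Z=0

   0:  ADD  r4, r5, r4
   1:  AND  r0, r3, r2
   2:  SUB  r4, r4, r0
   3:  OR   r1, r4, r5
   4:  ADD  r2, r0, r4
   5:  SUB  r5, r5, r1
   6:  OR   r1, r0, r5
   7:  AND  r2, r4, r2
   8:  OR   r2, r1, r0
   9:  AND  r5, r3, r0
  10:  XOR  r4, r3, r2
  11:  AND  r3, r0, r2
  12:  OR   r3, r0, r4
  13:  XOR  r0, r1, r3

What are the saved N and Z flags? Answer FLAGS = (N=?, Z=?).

FLAGS = (N=1, Z=0)

after  0: r0=0x77 r1=0x90 r2=0x78 r3=0x49 r4=0x02 r5=0xd0  N=0 Z=0
after  1: r0=0x48 r1=0x90 r2=0x78 r3=0x49 r4=0x02 r5=0xd0  N=0 Z=0
after  2: r0=0x48 r1=0x90 r2=0x78 r3=0x49 r4=0xba r5=0xd0  N=1 Z=0
after  3: r0=0x48 r1=0xfa r2=0x78 r3=0x49 r4=0xba r5=0xd0  N=1 Z=0
after  4: r0=0x48 r1=0xfa r2=0x02 r3=0x49 r4=0xba r5=0xd0  N=0 Z=0
after  5: r0=0x48 r1=0xfa r2=0x02 r3=0x49 r4=0xba r5=0xd6  N=1 Z=0
-- IRQ taken; context saved, return-PC = 6 --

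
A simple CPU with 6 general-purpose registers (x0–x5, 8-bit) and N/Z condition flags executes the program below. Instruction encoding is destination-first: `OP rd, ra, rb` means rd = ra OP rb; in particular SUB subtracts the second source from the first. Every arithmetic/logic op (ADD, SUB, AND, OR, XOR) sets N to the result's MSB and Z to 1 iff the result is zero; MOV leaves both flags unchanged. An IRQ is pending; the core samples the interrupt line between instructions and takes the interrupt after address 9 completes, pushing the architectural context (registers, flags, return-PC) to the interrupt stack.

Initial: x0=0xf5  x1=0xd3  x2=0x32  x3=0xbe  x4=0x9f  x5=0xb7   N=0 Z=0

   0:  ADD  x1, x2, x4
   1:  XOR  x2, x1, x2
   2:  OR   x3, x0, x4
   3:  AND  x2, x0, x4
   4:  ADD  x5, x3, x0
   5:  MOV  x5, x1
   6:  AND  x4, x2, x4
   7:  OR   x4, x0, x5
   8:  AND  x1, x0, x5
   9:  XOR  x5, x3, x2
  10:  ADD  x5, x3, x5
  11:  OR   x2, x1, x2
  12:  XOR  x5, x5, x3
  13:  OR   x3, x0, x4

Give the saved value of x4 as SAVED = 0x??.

SAVED = 0xf5

after  0: x0=0xf5 x1=0xd1 x2=0x32 x3=0xbe x4=0x9f x5=0xb7  N=1 Z=0
after  1: x0=0xf5 x1=0xd1 x2=0xe3 x3=0xbe x4=0x9f x5=0xb7  N=1 Z=0
after  2: x0=0xf5 x1=0xd1 x2=0xe3 x3=0xff x4=0x9f x5=0xb7  N=1 Z=0
after  3: x0=0xf5 x1=0xd1 x2=0x95 x3=0xff x4=0x9f x5=0xb7  N=1 Z=0
after  4: x0=0xf5 x1=0xd1 x2=0x95 x3=0xff x4=0x9f x5=0xf4  N=1 Z=0
after  5: x0=0xf5 x1=0xd1 x2=0x95 x3=0xff x4=0x9f x5=0xd1  N=1 Z=0
after  6: x0=0xf5 x1=0xd1 x2=0x95 x3=0xff x4=0x95 x5=0xd1  N=1 Z=0
after  7: x0=0xf5 x1=0xd1 x2=0x95 x3=0xff x4=0xf5 x5=0xd1  N=1 Z=0
after  8: x0=0xf5 x1=0xd1 x2=0x95 x3=0xff x4=0xf5 x5=0xd1  N=1 Z=0
after  9: x0=0xf5 x1=0xd1 x2=0x95 x3=0xff x4=0xf5 x5=0x6a  N=0 Z=0
-- IRQ taken; context saved, return-PC = 10 --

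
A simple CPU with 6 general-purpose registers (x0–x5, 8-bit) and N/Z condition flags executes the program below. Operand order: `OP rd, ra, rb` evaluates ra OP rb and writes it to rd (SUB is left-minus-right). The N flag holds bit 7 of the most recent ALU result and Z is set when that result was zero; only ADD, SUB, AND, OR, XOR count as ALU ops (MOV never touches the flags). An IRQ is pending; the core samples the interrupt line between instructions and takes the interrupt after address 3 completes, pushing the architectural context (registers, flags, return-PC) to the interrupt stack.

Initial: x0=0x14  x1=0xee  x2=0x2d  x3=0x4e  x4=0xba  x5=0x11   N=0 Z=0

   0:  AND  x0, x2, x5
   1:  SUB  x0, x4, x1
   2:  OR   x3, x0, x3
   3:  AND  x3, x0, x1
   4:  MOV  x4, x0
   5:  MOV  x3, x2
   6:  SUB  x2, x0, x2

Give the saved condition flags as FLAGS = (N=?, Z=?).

FLAGS = (N=1, Z=0)

after  0: x0=0x01 x1=0xee x2=0x2d x3=0x4e x4=0xba x5=0x11  N=0 Z=0
after  1: x0=0xcc x1=0xee x2=0x2d x3=0x4e x4=0xba x5=0x11  N=1 Z=0
after  2: x0=0xcc x1=0xee x2=0x2d x3=0xce x4=0xba x5=0x11  N=1 Z=0
after  3: x0=0xcc x1=0xee x2=0x2d x3=0xcc x4=0xba x5=0x11  N=1 Z=0
-- IRQ taken; context saved, return-PC = 4 --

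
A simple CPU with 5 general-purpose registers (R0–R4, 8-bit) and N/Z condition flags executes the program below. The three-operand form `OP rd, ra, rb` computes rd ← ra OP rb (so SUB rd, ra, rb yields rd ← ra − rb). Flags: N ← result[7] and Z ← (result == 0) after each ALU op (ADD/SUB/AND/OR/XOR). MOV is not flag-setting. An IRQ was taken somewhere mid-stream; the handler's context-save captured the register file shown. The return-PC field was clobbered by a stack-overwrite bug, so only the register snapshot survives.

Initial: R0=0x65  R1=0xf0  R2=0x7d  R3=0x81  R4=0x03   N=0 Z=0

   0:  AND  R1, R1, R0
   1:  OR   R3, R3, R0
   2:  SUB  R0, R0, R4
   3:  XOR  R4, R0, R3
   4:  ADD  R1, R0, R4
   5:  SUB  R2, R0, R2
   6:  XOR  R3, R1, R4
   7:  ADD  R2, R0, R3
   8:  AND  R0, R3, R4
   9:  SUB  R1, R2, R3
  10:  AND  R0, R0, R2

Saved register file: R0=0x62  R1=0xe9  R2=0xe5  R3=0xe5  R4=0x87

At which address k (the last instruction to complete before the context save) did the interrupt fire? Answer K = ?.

K = 5

after  0: R0=0x65 R1=0x60 R2=0x7d R3=0x81 R4=0x03  N=0 Z=0
after  1: R0=0x65 R1=0x60 R2=0x7d R3=0xe5 R4=0x03  N=1 Z=0
after  2: R0=0x62 R1=0x60 R2=0x7d R3=0xe5 R4=0x03  N=0 Z=0
after  3: R0=0x62 R1=0x60 R2=0x7d R3=0xe5 R4=0x87  N=1 Z=0
after  4: R0=0x62 R1=0xe9 R2=0x7d R3=0xe5 R4=0x87  N=1 Z=0
after  5: R0=0x62 R1=0xe9 R2=0xe5 R3=0xe5 R4=0x87  N=1 Z=0
-- IRQ taken; context saved, return-PC = 6 --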